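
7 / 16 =0.44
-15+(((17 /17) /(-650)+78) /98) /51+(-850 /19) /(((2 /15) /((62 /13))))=-1615.19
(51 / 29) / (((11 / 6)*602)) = 153 / 96019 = 0.00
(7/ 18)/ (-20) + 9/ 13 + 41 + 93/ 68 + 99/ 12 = 4080673/ 79560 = 51.29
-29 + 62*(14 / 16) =101 / 4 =25.25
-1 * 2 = -2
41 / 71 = 0.58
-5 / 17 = -0.29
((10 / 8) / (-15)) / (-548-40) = 1 / 7056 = 0.00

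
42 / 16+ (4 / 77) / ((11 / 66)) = 1809 / 616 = 2.94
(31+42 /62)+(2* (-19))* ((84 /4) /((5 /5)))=-23756 /31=-766.32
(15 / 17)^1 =15 / 17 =0.88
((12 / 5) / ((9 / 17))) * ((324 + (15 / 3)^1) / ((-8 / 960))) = -178976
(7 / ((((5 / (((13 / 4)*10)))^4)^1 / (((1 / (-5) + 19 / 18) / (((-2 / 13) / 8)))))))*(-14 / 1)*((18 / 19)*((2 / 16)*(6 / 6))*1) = 1400888489 / 1520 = 921637.16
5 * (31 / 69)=155 / 69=2.25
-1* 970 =-970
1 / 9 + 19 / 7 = 178 / 63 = 2.83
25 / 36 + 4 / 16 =17 / 18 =0.94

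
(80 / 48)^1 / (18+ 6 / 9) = 5 / 56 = 0.09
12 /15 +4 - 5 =-1 /5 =-0.20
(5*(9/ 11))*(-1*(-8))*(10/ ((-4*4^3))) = -1.28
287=287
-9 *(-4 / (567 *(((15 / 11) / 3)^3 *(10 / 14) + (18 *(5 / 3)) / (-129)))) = -228932 / 596655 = -0.38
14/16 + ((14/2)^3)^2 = 941199/8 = 117649.88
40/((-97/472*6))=-9440/291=-32.44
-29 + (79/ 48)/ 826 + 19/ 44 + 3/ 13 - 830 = -4866473431/ 5669664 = -858.34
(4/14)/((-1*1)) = -0.29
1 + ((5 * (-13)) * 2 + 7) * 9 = -1106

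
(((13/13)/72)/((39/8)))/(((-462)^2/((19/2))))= 19/149837688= 0.00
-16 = -16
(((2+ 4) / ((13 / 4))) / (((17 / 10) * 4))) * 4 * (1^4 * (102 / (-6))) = -240 / 13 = -18.46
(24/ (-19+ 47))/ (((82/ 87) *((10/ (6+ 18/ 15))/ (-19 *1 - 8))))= -126846/ 7175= -17.68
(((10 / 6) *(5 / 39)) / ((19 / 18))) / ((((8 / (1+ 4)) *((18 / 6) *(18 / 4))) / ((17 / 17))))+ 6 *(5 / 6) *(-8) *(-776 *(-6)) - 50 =-2484735895 / 13338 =-186289.99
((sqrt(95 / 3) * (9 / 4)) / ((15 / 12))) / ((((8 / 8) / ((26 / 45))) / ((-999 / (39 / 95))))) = -4218 * sqrt(285) / 5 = -14241.61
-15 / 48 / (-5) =1 / 16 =0.06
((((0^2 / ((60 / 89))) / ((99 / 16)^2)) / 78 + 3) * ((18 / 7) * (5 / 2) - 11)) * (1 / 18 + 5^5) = -900016 / 21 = -42857.90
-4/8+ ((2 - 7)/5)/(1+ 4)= -0.70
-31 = -31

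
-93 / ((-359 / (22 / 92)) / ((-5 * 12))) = -30690 / 8257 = -3.72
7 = 7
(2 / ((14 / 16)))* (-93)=-1488 / 7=-212.57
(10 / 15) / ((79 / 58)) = 116 / 237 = 0.49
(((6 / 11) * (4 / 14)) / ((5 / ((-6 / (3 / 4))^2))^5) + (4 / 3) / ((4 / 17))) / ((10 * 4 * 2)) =38658796289 / 57750000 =669.42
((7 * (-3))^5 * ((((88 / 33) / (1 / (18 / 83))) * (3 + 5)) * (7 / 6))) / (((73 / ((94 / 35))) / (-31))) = 761668500096 / 30295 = 25141723.06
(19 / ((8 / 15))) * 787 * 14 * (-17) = -26691105 / 4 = -6672776.25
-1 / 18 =-0.06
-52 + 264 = 212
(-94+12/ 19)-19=-2135/ 19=-112.37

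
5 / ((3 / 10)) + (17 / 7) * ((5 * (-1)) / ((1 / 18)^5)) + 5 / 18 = -2891036905 / 126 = -22944737.34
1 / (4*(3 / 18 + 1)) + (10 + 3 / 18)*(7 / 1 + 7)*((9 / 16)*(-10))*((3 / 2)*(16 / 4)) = -4803.54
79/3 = 26.33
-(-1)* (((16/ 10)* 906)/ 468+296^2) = 17085724/ 195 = 87619.10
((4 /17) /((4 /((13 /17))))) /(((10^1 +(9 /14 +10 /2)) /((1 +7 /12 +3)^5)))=45798878125 /7874413056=5.82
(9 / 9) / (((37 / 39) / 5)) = 195 / 37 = 5.27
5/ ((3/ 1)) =5/ 3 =1.67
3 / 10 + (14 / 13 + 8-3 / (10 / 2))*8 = 1771 / 26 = 68.12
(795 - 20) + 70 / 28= 1555 / 2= 777.50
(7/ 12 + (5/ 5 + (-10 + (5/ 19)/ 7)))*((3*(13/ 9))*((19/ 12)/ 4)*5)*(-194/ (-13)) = -1072.40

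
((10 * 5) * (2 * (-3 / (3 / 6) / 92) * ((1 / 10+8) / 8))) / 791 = -1215 / 145544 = -0.01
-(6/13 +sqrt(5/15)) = -sqrt(3)/3-6/13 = -1.04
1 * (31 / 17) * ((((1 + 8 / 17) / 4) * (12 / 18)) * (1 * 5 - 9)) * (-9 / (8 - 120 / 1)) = -2325 / 16184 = -0.14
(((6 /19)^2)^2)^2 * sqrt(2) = 1679616 * sqrt(2) /16983563041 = 0.00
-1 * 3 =-3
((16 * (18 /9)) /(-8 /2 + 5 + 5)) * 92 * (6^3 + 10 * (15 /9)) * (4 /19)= 4109824 /171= 24034.06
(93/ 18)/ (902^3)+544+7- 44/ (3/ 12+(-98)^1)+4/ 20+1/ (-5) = 949410132063337/ 1721660915568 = 551.45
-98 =-98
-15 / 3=-5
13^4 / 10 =28561 / 10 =2856.10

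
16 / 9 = 1.78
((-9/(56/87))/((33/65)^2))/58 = -12675/13552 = -0.94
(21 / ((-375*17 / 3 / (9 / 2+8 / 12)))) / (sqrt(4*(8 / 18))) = -651 / 17000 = -0.04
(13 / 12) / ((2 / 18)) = 9.75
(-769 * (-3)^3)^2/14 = 431102169/14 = 30793012.07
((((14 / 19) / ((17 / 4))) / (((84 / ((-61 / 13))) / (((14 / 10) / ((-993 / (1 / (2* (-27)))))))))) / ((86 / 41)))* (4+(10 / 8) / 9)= -2608543 / 5228186825160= -0.00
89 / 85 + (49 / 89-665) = -5018639 / 7565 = -663.40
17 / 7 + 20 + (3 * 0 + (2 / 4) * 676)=2523 / 7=360.43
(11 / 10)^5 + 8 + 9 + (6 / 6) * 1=1961051 / 100000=19.61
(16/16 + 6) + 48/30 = 8.60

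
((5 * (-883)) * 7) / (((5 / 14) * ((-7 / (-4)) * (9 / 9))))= -49448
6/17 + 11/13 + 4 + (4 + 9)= 4022/221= 18.20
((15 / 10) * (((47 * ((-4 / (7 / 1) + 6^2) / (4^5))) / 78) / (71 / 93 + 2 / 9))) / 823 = 406503 / 10544934400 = 0.00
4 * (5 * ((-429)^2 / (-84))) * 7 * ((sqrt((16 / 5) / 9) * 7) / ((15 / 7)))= -4008004 * sqrt(5) / 15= -597477.96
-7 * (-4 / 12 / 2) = 7 / 6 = 1.17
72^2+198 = 5382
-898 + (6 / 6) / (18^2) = -290951 / 324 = -898.00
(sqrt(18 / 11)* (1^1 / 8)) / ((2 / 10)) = 15* sqrt(22) / 88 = 0.80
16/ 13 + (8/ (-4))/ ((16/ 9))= 0.11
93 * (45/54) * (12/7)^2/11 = 11160/539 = 20.71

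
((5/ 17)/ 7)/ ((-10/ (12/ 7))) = -6/ 833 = -0.01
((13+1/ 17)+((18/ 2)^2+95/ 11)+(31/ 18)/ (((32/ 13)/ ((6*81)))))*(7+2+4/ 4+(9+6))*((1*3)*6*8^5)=1220785920000/ 187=6528266951.87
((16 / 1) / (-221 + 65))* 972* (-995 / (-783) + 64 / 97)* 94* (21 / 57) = -356235936 / 53447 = -6665.22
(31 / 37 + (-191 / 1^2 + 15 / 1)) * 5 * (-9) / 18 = 437.91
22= 22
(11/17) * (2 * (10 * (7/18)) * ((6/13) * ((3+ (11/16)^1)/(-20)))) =-4543/10608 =-0.43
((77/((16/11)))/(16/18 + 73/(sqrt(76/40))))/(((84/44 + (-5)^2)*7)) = -227601/2554642208 + 7870203*sqrt(190)/20437137664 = 0.01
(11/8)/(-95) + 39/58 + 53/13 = 1356633/286520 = 4.73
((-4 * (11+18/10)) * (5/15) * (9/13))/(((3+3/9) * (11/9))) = -10368/3575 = -2.90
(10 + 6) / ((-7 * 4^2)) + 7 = 48 / 7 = 6.86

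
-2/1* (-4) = 8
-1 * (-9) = 9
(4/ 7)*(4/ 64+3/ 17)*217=2015/ 68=29.63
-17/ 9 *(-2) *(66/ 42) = 374/ 63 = 5.94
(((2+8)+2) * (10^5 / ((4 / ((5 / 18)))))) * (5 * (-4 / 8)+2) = -125000 / 3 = -41666.67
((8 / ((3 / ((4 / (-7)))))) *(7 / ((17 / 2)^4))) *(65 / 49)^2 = -2163200 / 601601763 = -0.00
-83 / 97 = -0.86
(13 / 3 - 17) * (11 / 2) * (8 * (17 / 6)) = -14212 / 9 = -1579.11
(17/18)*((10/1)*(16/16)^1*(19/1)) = 1615/9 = 179.44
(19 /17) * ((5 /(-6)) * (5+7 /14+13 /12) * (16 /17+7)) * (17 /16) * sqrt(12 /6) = -112575 * sqrt(2) /2176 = -73.16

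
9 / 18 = 0.50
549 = 549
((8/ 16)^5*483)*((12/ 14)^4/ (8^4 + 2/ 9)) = 0.00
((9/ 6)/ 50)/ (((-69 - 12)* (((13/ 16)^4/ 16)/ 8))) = -2097152/ 19278675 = -0.11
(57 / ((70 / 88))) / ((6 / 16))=6688 / 35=191.09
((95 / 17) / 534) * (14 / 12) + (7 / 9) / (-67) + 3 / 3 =3651547 / 3649356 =1.00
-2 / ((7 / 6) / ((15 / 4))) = -45 / 7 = -6.43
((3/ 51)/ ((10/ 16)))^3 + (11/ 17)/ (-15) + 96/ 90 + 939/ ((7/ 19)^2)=208206303638/ 30092125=6918.96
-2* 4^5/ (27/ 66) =-45056/ 9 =-5006.22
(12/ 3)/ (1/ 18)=72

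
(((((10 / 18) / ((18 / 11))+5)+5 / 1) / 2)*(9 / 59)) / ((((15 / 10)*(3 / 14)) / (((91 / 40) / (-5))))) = -42679 / 38232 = -1.12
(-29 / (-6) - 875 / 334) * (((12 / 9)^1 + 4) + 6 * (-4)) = -62104 / 1503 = -41.32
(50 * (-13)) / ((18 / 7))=-2275 / 9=-252.78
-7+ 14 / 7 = -5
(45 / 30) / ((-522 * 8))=-1 / 2784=-0.00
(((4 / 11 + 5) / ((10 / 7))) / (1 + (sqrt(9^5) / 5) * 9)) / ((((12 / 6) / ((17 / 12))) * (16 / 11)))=7021 / 1683456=0.00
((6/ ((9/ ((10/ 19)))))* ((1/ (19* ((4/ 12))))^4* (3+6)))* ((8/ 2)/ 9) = 2160/ 2476099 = 0.00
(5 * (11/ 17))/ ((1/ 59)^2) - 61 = 190418/ 17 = 11201.06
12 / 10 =1.20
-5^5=-3125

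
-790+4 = -786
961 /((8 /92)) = 22103 /2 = 11051.50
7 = 7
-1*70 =-70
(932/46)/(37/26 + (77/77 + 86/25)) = 302900/87653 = 3.46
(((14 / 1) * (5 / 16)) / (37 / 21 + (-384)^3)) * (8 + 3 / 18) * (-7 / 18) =84035 / 342456522336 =0.00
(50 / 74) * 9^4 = 164025 / 37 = 4433.11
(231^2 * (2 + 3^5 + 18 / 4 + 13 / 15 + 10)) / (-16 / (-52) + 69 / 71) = 128236319211 / 11810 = 10858282.74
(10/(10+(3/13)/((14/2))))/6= 455/2739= 0.17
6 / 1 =6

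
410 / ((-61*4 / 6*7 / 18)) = -25.93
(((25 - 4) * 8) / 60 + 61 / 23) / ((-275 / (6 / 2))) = -0.06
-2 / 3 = -0.67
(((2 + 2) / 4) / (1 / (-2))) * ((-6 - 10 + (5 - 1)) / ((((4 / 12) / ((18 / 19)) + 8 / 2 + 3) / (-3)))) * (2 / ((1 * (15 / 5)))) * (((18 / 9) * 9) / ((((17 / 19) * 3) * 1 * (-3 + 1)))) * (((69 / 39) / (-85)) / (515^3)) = -3398112 / 1018646255989375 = -0.00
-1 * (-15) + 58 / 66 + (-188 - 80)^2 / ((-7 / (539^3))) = -1606711283392.12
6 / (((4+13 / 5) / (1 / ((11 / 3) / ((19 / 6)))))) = 95 / 121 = 0.79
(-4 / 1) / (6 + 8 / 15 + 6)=-15 / 47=-0.32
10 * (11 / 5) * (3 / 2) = 33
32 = 32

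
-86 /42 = -2.05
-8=-8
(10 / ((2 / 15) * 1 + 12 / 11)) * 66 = 54450 / 101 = 539.11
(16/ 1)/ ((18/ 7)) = 56/ 9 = 6.22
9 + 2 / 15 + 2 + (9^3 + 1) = 11117 / 15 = 741.13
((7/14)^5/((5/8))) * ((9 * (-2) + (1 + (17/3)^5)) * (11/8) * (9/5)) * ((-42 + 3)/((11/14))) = -64415533/1800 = -35786.41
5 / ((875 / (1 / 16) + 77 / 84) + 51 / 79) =0.00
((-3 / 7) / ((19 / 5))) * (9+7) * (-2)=480 / 133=3.61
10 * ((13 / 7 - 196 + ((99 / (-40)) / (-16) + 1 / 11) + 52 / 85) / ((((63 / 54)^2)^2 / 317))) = -4157795907189 / 12571636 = -330728.31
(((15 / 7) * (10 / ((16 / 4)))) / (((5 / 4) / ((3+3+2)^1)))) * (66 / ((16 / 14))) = 1980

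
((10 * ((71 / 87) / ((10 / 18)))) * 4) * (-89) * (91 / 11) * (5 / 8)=-8625435 / 319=-27038.98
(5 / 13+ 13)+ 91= 1357 / 13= 104.38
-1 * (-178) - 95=83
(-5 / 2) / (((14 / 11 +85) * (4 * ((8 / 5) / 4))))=-275 / 15184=-0.02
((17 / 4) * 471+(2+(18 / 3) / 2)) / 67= 8027 / 268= 29.95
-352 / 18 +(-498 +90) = -3848 / 9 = -427.56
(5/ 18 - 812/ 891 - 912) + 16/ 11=-147611/ 162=-911.18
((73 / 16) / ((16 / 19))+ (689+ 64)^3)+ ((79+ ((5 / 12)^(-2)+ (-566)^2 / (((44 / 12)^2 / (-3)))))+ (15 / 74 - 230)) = 12231483564219303 / 28652800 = 426886152.98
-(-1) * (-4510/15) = -902/3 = -300.67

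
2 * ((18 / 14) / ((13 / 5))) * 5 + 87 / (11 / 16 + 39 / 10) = 798510 / 33397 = 23.91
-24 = -24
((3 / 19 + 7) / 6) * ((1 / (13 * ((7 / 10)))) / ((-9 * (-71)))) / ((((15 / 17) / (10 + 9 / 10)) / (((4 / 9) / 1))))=504016 / 447456555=0.00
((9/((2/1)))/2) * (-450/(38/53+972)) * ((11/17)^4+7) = -16079646150/2152920817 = -7.47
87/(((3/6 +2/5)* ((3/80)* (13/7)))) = 162400/117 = 1388.03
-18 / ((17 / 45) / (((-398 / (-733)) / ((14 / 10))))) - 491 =-44440357 / 87227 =-509.48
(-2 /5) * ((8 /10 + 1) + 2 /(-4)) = -0.52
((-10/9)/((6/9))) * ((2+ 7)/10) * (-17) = 51/2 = 25.50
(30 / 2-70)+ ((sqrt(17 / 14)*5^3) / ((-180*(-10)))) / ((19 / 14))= -55+ 5*sqrt(238) / 1368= -54.94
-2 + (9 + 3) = 10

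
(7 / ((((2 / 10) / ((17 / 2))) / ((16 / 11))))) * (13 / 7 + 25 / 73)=764320 / 803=951.83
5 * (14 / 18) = 35 / 9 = 3.89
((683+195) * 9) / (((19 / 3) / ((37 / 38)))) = 1214.85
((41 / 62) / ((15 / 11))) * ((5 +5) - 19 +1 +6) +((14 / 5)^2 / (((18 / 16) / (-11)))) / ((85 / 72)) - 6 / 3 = -13419437 / 197625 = -67.90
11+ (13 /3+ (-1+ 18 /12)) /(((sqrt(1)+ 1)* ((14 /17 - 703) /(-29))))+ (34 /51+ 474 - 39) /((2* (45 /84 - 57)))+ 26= 836472769 /25163196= 33.24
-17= -17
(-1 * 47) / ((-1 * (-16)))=-47 / 16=-2.94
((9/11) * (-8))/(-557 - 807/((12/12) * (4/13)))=288/139909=0.00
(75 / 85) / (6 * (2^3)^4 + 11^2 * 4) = 3 / 85204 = 0.00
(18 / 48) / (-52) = -0.01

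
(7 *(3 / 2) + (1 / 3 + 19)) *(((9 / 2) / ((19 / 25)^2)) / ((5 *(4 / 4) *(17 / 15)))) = 41.02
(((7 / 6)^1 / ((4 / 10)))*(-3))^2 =1225 / 16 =76.56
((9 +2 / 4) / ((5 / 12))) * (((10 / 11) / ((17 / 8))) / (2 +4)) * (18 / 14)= 2736 / 1309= 2.09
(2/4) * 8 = 4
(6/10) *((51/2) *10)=153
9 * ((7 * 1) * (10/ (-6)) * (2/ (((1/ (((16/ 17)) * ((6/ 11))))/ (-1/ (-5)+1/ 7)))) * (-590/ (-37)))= -4078080/ 6919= -589.40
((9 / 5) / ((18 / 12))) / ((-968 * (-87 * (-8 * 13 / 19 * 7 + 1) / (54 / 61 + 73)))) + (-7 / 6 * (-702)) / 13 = 191218448027 / 3035214820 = 63.00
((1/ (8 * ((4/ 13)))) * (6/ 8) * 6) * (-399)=-46683/ 64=-729.42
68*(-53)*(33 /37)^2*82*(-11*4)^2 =-623062864512 /1369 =-455122618.34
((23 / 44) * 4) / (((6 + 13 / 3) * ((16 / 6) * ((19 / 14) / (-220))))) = -7245 / 589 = -12.30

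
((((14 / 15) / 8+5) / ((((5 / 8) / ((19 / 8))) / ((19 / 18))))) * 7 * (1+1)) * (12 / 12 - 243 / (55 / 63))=-5916942703 / 74250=-79689.46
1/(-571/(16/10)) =-8/2855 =-0.00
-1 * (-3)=3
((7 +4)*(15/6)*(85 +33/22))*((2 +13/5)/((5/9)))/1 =393921/20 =19696.05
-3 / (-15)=1 / 5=0.20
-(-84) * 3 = 252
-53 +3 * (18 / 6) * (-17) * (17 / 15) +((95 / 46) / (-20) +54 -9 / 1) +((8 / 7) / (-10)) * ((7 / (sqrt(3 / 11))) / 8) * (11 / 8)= -166983 / 920 -11 * sqrt(33) / 240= -181.77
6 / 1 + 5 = 11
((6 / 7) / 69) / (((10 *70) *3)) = 1 / 169050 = 0.00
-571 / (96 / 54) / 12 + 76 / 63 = -103055 / 4032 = -25.56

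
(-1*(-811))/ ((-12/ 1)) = -811/ 12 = -67.58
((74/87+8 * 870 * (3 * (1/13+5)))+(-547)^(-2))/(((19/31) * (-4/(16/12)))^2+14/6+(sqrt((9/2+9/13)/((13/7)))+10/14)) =813986227044329987534614/46022154303341517757 - 14610234435323931706869 * sqrt(210)/46022154303341517757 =13086.39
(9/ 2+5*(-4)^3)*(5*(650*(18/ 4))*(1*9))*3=-249166125/ 2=-124583062.50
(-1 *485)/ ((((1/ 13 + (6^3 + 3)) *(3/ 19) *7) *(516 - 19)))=-119795/ 29724576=-0.00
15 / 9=5 / 3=1.67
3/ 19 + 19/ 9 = 388/ 171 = 2.27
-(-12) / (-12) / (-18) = 1 / 18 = 0.06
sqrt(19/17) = sqrt(323)/17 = 1.06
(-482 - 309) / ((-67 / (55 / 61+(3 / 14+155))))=15065499 / 8174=1843.10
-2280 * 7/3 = -5320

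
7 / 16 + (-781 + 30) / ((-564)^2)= 8651 / 19881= 0.44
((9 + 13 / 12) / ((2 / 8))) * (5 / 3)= 605 / 9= 67.22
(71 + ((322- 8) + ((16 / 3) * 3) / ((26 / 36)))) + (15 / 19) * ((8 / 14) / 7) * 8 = 4934023 / 12103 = 407.67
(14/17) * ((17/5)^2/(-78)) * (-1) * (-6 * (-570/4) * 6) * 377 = 1180242/5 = 236048.40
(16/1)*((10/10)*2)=32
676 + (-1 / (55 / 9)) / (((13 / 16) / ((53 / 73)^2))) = 2575314364 / 3810235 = 675.89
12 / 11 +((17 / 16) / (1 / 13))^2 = 191.88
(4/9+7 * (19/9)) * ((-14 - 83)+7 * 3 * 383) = 1088602/9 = 120955.78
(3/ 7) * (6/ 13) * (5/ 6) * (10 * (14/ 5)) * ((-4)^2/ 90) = 32/ 39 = 0.82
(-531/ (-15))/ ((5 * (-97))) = -177/ 2425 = -0.07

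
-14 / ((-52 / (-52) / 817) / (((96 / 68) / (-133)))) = 2064 / 17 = 121.41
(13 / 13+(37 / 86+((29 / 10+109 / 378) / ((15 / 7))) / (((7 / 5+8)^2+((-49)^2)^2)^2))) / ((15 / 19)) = 1965964658405280869791 / 1085192301815461247220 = 1.81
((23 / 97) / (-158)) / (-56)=23 / 858256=0.00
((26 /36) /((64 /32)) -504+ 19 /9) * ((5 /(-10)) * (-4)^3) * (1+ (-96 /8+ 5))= 288880 /3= 96293.33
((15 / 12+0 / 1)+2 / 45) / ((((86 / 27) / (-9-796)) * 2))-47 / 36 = -1020935 / 6192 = -164.88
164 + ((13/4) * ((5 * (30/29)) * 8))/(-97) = 457432/2813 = 162.61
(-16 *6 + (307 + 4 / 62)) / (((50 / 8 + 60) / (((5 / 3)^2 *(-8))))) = -116320 / 1643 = -70.80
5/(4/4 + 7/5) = 25/12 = 2.08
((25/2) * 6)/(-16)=-75/16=-4.69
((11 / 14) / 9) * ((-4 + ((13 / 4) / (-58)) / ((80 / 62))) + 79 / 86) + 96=1604357207 / 16759680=95.73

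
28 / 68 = 7 / 17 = 0.41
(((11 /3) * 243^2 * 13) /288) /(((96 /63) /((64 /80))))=6567561 /1280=5130.91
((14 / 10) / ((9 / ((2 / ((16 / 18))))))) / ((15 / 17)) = 119 / 300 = 0.40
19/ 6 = 3.17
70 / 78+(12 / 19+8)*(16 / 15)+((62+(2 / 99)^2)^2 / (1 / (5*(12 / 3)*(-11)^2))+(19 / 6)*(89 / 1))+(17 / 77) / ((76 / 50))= 9302894.55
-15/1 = -15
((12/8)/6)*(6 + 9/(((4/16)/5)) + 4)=95/2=47.50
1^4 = 1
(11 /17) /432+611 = 4487195 /7344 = 611.00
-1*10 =-10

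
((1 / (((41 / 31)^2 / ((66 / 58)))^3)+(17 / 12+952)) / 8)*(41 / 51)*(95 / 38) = 6629129626139157365 / 27668440549562688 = 239.59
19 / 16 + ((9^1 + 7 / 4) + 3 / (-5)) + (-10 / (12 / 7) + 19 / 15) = 325 / 48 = 6.77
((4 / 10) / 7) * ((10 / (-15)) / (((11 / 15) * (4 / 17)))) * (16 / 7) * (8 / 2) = -1088 / 539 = -2.02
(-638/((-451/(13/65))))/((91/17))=986/18655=0.05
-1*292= -292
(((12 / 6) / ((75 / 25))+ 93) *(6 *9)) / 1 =5058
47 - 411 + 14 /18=-3269 /9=-363.22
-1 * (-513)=513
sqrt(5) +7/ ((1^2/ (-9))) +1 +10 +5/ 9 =-463/ 9 +sqrt(5) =-49.21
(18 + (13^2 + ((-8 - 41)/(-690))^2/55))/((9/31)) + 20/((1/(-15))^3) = -15755893832069/235669500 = -66855.89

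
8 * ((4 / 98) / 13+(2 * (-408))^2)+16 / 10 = 16966016056 / 3185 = 5326849.63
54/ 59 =0.92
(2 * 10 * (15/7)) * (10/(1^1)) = 3000/7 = 428.57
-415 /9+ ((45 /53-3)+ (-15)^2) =84304 /477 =176.74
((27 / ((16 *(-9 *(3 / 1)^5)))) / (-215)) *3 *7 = 7 / 92880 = 0.00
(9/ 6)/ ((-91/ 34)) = -51/ 91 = -0.56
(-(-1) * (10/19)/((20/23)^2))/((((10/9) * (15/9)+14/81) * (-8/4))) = -42849/249280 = -0.17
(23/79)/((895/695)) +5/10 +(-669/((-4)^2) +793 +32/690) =58696730951/78058320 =751.96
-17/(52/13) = -17/4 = -4.25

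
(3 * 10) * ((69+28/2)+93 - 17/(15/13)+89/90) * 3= 14603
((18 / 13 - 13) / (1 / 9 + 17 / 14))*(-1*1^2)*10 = 190260 / 2171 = 87.64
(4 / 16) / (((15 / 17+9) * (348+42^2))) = 17 / 1419264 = 0.00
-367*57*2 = -41838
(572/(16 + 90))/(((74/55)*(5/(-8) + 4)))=62920/52947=1.19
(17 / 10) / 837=17 / 8370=0.00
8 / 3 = 2.67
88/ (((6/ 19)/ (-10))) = -8360/ 3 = -2786.67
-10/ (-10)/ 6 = 0.17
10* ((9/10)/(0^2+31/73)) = 657/31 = 21.19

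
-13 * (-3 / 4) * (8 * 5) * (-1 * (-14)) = 5460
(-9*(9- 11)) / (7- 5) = 9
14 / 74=7 / 37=0.19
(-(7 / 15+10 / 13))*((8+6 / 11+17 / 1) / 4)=-67721 / 8580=-7.89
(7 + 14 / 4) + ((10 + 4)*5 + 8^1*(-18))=-63.50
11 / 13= 0.85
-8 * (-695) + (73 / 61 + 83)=5644.20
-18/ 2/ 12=-3/ 4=-0.75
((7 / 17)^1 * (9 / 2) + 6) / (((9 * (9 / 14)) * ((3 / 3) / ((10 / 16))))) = 0.85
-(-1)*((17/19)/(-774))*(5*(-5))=0.03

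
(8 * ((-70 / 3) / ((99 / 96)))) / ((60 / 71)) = -63616 / 297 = -214.20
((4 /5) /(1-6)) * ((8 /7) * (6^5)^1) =-248832 /175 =-1421.90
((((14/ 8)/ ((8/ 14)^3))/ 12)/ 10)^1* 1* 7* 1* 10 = 16807/ 3072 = 5.47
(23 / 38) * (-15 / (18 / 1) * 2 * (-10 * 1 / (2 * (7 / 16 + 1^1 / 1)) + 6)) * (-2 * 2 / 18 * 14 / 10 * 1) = 406 / 513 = 0.79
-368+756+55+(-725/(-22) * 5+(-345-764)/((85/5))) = 202909/374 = 542.54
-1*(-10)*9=90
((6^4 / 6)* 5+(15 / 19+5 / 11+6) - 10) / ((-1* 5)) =-225144 / 1045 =-215.45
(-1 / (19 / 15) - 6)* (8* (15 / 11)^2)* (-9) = 2089800 / 2299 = 909.00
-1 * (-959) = 959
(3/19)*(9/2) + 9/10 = 1.61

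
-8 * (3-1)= -16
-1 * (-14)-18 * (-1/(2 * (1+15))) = 233/16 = 14.56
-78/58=-39/29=-1.34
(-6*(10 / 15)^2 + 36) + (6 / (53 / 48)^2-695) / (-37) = 16208593 / 311799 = 51.98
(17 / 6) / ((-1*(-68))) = 1 / 24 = 0.04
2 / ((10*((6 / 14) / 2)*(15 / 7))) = 0.44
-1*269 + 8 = -261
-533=-533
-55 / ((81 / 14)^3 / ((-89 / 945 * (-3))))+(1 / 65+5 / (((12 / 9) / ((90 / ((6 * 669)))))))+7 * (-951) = -1846090891707757 / 277316542620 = -6656.98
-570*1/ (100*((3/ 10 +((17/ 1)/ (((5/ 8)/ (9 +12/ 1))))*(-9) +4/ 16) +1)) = 114/ 102785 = 0.00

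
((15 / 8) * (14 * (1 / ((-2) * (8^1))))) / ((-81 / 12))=35 / 144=0.24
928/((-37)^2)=928/1369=0.68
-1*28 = -28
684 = 684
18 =18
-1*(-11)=11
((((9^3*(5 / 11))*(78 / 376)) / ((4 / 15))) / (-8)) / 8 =-2132325 / 529408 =-4.03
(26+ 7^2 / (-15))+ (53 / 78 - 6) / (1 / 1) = 6791 / 390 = 17.41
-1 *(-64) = 64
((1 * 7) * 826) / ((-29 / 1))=-5782 / 29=-199.38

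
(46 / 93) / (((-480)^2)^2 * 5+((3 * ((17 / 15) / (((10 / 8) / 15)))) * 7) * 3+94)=115 / 61710336221061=0.00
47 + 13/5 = 248/5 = 49.60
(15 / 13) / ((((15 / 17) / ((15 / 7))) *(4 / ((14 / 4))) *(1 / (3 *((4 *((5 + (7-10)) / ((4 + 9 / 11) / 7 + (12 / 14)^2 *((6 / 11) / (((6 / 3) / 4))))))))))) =37485 / 949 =39.50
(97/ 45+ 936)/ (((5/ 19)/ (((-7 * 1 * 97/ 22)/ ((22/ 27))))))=-1633924551/ 12100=-135035.09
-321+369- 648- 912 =-1512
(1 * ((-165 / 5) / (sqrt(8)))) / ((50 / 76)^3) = -452694 * sqrt(2) / 15625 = -40.97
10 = 10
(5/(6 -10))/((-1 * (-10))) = -1/8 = -0.12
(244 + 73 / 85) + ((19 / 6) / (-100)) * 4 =624067 / 2550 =244.73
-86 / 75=-1.15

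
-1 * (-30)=30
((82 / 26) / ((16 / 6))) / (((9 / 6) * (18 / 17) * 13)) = 697 / 12168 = 0.06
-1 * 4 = -4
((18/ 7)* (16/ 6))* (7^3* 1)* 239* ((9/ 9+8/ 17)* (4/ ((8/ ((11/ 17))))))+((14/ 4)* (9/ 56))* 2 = 618343401/ 2312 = 267449.57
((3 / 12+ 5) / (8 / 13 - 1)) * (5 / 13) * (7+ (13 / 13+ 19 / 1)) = -567 / 4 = -141.75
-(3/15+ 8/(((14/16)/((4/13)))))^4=-3533050288881/42859350625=-82.43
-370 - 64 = -434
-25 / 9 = -2.78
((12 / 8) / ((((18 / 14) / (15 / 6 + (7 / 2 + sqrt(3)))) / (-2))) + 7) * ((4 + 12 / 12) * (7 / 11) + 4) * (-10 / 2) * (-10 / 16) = -13825 / 88 - 13825 * sqrt(3) / 264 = -247.81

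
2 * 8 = 16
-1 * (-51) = 51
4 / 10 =2 / 5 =0.40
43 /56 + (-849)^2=40364899 /56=720801.77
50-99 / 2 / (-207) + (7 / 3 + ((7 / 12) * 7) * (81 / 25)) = 454037 / 6900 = 65.80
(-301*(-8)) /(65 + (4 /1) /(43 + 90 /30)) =55384 /1497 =37.00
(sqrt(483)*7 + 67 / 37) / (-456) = -7*sqrt(483) / 456-67 / 16872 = -0.34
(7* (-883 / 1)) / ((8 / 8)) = -6181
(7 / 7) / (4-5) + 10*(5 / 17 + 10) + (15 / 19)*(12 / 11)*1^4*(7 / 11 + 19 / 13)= 52712171 / 508079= 103.75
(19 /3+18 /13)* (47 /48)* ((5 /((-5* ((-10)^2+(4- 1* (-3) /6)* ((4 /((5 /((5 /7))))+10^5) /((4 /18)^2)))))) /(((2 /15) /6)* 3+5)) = -10535 /64364018784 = -0.00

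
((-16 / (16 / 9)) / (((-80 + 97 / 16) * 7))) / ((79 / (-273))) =-432 / 7189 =-0.06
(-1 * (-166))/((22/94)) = 7802/11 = 709.27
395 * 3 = 1185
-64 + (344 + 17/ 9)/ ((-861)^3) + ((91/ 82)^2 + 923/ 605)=-851378198464567/ 13901681358180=-61.24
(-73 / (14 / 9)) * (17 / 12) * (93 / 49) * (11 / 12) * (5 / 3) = -2115905 / 10976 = -192.78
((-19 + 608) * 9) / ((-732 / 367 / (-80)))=12969780 / 61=212619.34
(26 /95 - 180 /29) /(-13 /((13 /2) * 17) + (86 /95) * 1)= -138941 /18444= -7.53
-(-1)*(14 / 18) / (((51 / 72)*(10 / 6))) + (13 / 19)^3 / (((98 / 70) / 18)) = 4.78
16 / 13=1.23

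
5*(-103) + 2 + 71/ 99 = -50716/ 99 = -512.28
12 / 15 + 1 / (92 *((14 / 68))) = 1373 / 1610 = 0.85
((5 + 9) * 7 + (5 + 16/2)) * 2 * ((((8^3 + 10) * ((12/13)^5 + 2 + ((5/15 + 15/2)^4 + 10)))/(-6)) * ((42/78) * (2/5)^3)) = -13654158514615451/5430160125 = -2514503.85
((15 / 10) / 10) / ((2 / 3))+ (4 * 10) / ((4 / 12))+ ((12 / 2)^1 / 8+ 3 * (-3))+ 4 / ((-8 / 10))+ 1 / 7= 29993 / 280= 107.12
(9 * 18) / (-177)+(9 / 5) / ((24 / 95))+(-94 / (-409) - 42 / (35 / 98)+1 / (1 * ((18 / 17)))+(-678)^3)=-2707491211608181 / 8687160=-311665862.22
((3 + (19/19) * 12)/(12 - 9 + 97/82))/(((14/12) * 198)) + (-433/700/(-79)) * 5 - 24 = -999223611/41729380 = -23.95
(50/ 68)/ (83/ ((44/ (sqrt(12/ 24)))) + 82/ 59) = 234159200/ 34930223 -158907650 * sqrt(2)/ 34930223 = 0.27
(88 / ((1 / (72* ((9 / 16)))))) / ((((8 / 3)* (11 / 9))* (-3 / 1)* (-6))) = 243 / 4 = 60.75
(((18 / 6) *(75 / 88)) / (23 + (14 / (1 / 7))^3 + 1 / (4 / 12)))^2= 50625 / 6860342409369856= 0.00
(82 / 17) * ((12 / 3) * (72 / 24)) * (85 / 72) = 205 / 3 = 68.33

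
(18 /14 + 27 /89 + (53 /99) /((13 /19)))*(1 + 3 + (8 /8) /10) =77961131 /8018010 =9.72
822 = 822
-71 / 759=-0.09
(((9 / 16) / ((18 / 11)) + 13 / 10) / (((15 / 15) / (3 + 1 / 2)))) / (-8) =-1841 / 2560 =-0.72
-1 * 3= -3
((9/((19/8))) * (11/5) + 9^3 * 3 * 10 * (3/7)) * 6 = 37430964/665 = 56287.16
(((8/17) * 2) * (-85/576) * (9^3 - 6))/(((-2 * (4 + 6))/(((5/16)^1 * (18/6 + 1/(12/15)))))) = 20485/3072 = 6.67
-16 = -16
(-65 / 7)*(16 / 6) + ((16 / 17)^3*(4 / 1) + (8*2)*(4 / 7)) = -1267400 / 103173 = -12.28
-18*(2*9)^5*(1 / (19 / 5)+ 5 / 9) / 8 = -66134880 / 19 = -3480783.16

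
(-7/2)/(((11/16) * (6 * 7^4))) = -4/11319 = -0.00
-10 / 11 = -0.91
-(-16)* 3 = 48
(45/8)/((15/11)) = 33/8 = 4.12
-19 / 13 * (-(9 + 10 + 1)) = 380 / 13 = 29.23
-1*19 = -19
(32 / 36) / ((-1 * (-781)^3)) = 8 / 4287415869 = 0.00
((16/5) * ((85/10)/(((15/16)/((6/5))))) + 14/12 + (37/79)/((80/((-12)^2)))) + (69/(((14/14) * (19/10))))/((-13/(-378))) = 15992519981/14634750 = 1092.78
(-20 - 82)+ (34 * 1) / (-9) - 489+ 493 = -916 / 9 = -101.78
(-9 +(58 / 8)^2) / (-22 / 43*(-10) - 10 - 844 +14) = -29971 / 574400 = -0.05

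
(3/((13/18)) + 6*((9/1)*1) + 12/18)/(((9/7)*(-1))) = -16058/351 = -45.75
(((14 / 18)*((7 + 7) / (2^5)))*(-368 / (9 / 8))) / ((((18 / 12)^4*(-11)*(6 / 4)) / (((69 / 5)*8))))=53086208 / 360855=147.11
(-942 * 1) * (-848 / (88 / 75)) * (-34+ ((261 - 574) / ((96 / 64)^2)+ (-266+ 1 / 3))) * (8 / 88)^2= -298723900 / 121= -2468792.56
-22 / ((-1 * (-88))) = -1 / 4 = -0.25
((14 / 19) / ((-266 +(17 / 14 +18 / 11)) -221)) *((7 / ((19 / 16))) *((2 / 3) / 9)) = -482944 / 726726573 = -0.00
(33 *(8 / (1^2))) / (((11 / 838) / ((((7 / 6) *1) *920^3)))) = 18271135232000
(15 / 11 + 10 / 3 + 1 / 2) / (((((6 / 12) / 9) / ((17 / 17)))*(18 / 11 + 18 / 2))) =343 / 39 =8.79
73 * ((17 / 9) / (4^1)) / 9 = 1241 / 324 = 3.83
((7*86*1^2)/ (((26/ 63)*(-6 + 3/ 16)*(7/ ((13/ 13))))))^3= -3015943483392/ 65450827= -46079.53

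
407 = 407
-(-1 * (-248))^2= -61504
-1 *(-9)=9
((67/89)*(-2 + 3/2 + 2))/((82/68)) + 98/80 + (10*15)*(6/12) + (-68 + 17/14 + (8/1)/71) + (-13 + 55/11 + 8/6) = 831706151/217626360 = 3.82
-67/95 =-0.71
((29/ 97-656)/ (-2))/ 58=63603/ 11252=5.65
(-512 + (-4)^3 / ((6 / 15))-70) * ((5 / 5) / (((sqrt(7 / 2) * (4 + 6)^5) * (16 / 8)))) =-53 * sqrt(14) / 100000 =-0.00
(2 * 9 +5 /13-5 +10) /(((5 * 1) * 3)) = 1.56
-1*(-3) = 3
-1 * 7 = -7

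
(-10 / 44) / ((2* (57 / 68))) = -85 / 627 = -0.14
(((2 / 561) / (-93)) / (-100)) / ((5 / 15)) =1 / 869550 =0.00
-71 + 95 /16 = -1041 /16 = -65.06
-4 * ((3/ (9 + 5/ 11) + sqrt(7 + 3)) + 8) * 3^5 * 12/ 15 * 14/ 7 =-168156/ 13 - 7776 * sqrt(10)/ 5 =-17853.05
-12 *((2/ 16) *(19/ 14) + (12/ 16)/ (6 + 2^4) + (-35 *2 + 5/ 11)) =256287/ 308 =832.10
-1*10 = -10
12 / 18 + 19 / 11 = 79 / 33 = 2.39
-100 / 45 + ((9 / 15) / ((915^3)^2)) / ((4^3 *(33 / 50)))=-91809307111301999999 / 41314188200085900000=-2.22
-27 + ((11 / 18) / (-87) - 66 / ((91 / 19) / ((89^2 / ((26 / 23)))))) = -178932241025 / 1852578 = -96585.54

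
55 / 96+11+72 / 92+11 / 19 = 542627 / 41952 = 12.93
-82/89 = -0.92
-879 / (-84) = 293 / 28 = 10.46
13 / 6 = 2.17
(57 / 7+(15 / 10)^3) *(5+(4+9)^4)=329019.11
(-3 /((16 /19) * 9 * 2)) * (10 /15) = -19 /144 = -0.13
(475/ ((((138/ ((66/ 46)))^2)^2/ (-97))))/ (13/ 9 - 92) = 1214251335/ 204235049612848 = 0.00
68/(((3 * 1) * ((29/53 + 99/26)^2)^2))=14423041781824/228858391063059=0.06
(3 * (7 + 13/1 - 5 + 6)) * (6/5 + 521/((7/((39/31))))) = 926073/155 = 5974.66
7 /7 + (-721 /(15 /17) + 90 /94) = -574699 /705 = -815.18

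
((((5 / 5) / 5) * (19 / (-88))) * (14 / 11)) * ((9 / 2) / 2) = -1197 / 9680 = -0.12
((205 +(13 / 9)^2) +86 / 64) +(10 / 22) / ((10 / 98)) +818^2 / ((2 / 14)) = 133552514185 / 28512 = 4684080.88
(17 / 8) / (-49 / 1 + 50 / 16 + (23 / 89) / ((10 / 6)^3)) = -189125 / 4077907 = -0.05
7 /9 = 0.78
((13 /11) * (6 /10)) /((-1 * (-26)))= 3 /110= 0.03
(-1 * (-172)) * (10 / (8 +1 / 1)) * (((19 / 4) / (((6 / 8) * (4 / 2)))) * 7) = 4236.30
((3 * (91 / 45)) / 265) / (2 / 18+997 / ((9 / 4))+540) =273 / 11724925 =0.00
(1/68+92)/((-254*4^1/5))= -31285/69088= -0.45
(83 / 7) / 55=0.22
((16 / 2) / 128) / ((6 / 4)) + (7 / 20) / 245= 181 / 4200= 0.04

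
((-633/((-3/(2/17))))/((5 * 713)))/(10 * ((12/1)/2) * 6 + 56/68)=211/10933855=0.00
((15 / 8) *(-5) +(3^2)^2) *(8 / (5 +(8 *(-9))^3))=-573 / 373243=-0.00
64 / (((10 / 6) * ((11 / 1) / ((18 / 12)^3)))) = 11.78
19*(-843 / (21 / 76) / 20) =-101441 / 35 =-2898.31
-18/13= -1.38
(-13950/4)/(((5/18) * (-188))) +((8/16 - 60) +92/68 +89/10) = 280207/15980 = 17.53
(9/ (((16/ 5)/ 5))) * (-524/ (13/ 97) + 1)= -11433375/ 208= -54968.15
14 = 14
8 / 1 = 8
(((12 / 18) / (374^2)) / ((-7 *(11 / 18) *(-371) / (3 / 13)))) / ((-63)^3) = -1 / 360803165439717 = -0.00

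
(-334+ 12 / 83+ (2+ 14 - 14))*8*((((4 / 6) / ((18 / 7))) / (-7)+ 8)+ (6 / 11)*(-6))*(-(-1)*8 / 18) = -111618304 / 20169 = -5534.15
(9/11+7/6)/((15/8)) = 524/495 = 1.06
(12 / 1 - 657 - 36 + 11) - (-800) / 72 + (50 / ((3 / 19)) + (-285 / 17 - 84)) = -67777 / 153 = -442.99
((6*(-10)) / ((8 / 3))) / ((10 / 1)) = -9 / 4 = -2.25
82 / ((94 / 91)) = 3731 / 47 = 79.38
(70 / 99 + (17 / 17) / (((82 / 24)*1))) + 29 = 121769 / 4059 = 30.00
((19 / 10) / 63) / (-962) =-19 / 606060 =-0.00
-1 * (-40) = 40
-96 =-96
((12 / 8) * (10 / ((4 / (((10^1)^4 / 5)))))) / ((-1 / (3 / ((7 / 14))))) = -45000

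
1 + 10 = 11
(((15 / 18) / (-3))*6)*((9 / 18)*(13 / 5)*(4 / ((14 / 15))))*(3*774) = -150930 / 7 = -21561.43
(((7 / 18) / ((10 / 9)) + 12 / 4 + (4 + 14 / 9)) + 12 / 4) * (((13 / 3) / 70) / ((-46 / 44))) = -306449 / 434700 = -0.70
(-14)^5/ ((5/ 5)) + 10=-537814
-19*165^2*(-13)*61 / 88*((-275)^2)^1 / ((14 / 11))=31021305046875 / 112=276975937918.53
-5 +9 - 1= 3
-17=-17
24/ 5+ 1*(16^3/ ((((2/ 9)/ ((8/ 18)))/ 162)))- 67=6635209/ 5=1327041.80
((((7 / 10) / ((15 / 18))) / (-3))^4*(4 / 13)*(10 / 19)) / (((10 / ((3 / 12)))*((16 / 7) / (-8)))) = -16807 / 192968750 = -0.00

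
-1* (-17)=17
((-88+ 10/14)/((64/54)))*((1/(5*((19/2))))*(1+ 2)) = -49491/10640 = -4.65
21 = 21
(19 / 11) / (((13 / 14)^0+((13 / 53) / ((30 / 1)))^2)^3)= 306998565997779000000 / 177771658498426180199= 1.73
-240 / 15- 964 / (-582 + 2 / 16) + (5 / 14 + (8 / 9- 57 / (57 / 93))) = -8889889 / 83790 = -106.10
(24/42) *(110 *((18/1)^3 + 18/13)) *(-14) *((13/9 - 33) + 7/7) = 2039092000/13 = 156853230.77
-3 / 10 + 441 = 4407 / 10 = 440.70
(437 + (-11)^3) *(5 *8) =-35760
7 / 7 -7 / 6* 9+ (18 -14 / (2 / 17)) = -221 / 2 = -110.50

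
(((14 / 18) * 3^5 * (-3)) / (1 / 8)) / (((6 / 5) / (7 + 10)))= -64260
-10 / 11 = -0.91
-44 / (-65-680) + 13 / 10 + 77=23351 / 298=78.36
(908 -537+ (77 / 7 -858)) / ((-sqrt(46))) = 238*sqrt(46) / 23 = 70.18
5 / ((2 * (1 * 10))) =0.25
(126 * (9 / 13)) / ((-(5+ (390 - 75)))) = -567 / 2080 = -0.27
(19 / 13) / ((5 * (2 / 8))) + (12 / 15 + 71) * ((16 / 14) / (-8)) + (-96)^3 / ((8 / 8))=-80511803 / 91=-884745.09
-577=-577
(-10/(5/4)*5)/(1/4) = -160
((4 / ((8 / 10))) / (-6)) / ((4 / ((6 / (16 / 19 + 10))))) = -95 / 824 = -0.12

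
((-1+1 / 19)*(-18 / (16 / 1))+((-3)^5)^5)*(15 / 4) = -3177332285407.25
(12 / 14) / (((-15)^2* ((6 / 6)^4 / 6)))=4 / 175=0.02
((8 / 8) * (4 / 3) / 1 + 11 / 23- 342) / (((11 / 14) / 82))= -26947004 / 759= -35503.30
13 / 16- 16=-243 / 16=-15.19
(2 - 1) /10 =0.10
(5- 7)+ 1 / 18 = -35 / 18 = -1.94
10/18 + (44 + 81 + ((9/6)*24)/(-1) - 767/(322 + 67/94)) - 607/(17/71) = -11361508279/4641255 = -2447.94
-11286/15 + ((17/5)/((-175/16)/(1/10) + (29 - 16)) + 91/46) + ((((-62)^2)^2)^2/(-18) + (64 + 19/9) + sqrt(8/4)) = -6453041820925666459/531990 + sqrt(2) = -12130005866510.49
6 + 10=16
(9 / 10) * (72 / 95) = 324 / 475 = 0.68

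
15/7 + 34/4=149/14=10.64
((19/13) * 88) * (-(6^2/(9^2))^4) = -428032/85293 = -5.02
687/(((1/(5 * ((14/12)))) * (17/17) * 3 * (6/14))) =56105/18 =3116.94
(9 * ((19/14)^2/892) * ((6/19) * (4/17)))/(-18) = -0.00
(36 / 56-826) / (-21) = 11555 / 294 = 39.30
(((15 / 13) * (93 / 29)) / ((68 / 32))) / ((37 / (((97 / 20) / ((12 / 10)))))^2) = 1458395 / 70191368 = 0.02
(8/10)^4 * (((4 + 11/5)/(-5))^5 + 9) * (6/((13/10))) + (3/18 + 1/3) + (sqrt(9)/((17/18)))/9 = 12.32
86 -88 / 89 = 7566 / 89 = 85.01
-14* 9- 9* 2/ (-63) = -125.71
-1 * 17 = -17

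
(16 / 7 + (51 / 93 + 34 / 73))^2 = 2732466529 / 250937281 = 10.89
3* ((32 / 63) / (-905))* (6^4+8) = -41728 / 19005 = -2.20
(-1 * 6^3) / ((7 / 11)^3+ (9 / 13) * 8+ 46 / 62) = -57930444 / 1753495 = -33.04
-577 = -577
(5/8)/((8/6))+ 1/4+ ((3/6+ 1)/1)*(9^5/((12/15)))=3542963/32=110717.59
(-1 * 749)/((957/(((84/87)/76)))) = -5243/527307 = -0.01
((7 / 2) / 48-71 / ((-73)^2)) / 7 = 30487 / 3581088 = 0.01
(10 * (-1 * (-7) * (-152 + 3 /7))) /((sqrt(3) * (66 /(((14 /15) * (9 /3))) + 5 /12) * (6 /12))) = -118832 * sqrt(3) /403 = -510.73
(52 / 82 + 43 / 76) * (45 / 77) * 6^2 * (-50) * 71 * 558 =-2999666965500 / 59983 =-50008618.53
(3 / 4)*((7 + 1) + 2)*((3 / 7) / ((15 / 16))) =24 / 7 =3.43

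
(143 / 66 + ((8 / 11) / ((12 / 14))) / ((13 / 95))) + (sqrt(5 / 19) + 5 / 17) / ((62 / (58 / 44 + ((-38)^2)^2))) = 27152.38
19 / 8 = 2.38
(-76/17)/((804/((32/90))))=-304/153765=-0.00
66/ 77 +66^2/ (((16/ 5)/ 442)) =8423427/ 14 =601673.36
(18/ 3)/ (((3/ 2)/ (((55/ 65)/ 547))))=44/ 7111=0.01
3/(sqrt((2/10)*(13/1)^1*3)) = sqrt(195)/13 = 1.07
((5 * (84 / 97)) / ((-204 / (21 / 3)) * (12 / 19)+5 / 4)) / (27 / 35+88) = -7820400 / 2750686133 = -0.00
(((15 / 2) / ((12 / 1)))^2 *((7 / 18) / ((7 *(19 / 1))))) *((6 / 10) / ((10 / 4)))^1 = 1 / 3648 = 0.00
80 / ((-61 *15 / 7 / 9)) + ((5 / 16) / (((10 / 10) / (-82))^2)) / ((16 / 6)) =1527363 / 1952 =782.46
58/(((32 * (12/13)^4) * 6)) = 0.42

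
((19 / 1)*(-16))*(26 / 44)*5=-9880 / 11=-898.18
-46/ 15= -3.07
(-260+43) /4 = -217 /4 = -54.25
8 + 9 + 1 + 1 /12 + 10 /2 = 277 /12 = 23.08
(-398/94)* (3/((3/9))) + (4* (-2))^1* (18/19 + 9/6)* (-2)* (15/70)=-185751/6251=-29.72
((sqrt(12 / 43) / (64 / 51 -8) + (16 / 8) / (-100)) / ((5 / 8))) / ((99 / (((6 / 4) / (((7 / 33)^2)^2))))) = -1832787 *sqrt(129) / 22197245 -71874 / 300125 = -1.18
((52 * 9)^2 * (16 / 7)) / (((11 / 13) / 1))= 45556992 / 77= 591649.25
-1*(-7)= 7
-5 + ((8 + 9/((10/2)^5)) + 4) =21884/3125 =7.00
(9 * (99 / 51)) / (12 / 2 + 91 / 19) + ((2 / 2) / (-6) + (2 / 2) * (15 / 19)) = 890737 / 397290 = 2.24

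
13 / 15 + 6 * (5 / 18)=38 / 15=2.53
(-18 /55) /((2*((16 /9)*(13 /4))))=-81 /2860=-0.03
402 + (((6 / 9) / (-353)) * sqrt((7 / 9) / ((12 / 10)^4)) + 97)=499 - 25 * sqrt(7) / 57186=499.00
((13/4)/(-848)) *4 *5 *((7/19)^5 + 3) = -30245735/131233247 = -0.23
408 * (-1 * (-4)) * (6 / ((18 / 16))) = 8704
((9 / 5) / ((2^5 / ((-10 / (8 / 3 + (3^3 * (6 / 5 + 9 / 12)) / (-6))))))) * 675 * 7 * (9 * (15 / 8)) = 86113125 / 11728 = 7342.52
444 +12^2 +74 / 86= 25321 / 43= 588.86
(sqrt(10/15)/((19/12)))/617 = 4 * sqrt(6)/11723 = 0.00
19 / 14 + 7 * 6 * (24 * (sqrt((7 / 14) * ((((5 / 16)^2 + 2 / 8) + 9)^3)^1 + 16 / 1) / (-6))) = 19 / 14 - 21 * sqrt(28480526738) / 1024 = -3459.58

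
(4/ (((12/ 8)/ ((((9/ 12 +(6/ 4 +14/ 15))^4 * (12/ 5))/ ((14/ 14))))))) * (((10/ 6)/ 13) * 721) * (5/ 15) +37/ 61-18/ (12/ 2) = 20247.74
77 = 77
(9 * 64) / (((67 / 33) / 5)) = 1418.51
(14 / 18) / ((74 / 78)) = 91 / 111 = 0.82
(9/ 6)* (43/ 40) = 1.61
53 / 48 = 1.10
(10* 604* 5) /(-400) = -151 /2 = -75.50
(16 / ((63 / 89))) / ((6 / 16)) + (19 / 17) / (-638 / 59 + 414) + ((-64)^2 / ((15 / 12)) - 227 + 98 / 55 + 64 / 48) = 688785184397 / 221247180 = 3113.19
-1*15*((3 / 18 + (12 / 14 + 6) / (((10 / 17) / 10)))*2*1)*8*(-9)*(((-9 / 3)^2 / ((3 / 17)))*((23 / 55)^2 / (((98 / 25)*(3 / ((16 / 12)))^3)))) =56438629120 / 1120581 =50365.51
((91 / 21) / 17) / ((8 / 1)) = 13 / 408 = 0.03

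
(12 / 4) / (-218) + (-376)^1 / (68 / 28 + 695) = -294211 / 532138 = -0.55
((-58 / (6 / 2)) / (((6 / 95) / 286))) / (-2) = 393965 / 9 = 43773.89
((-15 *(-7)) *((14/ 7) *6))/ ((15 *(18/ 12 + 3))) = 56/ 3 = 18.67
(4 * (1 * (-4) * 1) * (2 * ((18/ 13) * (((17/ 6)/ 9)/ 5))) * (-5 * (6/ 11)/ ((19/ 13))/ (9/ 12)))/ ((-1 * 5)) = -4352/ 3135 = -1.39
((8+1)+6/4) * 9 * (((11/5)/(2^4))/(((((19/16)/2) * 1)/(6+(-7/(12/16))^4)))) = 47365934/285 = 166196.26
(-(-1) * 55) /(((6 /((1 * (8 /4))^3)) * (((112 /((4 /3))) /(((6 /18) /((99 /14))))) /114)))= 380 /81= 4.69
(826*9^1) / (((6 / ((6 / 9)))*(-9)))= -826 / 9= -91.78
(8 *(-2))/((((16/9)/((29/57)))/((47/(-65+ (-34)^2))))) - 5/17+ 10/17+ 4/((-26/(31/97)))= 0.05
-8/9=-0.89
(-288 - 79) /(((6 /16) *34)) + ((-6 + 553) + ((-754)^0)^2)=26480 /51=519.22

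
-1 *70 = -70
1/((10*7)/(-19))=-19/70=-0.27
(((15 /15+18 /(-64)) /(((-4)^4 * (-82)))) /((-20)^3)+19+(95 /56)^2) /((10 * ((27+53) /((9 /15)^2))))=51848644618143 /5266472960000000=0.01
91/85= 1.07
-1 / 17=-0.06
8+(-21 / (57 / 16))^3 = -1350056 / 6859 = -196.83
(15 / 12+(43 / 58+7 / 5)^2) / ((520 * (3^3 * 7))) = 245383 / 4132674000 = 0.00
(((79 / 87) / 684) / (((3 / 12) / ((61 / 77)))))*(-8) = -38552 / 1145529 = -0.03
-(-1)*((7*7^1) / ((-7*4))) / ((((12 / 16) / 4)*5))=-28 / 15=-1.87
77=77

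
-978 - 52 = -1030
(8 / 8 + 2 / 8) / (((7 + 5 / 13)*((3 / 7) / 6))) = 455 / 192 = 2.37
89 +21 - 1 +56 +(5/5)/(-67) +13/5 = 56141/335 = 167.59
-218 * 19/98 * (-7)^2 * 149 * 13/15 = -4011527/15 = -267435.13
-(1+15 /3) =-6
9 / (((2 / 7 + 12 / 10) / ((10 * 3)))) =4725 / 26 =181.73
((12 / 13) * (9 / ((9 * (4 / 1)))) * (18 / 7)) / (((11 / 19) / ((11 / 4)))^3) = 185193 / 2912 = 63.60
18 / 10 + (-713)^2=2541854 / 5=508370.80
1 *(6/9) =2/3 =0.67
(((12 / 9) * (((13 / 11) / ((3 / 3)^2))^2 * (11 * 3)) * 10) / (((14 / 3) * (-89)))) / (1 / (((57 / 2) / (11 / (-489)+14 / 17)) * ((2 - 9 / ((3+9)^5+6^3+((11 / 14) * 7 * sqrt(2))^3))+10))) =-14304579213133464554520 / 22643538767879030617 - 5232370288860 * sqrt(2) / 2058503524352639147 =-631.73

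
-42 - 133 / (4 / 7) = -1099 / 4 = -274.75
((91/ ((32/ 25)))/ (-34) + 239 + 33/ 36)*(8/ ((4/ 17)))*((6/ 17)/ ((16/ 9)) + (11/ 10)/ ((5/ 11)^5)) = 460004.41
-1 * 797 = -797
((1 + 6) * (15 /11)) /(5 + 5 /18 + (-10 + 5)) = 378 /11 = 34.36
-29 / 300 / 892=-29 / 267600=-0.00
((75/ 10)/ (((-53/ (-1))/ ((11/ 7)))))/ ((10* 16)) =33/ 23744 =0.00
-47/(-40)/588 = 47/23520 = 0.00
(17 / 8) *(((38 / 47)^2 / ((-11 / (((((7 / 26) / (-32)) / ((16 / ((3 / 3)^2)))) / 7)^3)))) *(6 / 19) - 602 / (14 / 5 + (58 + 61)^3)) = -0.00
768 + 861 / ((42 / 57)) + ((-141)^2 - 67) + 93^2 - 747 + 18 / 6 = 59311 / 2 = 29655.50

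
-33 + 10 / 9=-287 / 9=-31.89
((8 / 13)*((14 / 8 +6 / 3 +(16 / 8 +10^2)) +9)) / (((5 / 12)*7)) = 11016 / 455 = 24.21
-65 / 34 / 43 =-65 / 1462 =-0.04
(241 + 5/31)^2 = 55890576/961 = 58158.77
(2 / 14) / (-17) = -1 / 119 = -0.01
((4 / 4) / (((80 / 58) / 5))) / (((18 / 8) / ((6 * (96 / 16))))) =58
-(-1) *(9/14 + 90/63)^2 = 841/196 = 4.29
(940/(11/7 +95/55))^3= 47398625659000/2048383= 23139532.82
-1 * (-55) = 55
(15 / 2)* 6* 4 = 180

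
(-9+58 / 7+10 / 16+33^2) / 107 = 60979 / 5992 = 10.18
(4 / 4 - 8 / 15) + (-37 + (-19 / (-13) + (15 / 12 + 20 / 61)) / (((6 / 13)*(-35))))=-36.72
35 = 35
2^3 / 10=4 / 5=0.80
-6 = -6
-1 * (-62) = 62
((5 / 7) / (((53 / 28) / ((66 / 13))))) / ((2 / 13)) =12.45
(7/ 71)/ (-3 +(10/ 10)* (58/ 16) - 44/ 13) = -104/ 2911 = -0.04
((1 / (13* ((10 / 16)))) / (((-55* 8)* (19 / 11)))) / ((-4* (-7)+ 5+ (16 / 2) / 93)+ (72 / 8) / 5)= -93 / 20034170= -0.00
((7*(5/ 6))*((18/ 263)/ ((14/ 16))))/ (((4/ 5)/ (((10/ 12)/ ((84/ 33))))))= 1375/ 7364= 0.19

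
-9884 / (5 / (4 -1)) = -29652 / 5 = -5930.40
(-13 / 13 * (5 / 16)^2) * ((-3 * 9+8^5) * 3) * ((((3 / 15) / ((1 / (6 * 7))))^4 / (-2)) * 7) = 167146938.55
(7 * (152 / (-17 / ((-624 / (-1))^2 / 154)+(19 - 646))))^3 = -8888785681014643142688768 / 1819006055644304708669125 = -4.89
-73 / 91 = -0.80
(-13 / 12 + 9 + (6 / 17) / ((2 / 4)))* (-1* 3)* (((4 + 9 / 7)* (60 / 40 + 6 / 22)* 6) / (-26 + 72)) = -7614711 / 240856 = -31.62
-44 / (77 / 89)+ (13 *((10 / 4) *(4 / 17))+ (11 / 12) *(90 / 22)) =-39.46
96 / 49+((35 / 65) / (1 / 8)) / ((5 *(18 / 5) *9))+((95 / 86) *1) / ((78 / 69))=26295385 / 8874684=2.96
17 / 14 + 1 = 31 / 14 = 2.21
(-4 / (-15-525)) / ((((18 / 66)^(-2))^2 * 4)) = 3 / 292820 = 0.00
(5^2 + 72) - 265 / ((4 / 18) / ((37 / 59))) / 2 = -65353 / 236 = -276.92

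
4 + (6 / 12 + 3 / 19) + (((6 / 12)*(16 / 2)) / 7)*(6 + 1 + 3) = 2759 / 266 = 10.37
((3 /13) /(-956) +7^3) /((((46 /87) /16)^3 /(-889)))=-319421796159586176 /37802869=-8449670742.18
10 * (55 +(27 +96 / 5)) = 1012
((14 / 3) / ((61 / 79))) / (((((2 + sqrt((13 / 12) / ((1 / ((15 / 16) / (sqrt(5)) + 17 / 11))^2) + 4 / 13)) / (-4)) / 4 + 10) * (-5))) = 1106 / (183 * (-395 / 8 + 5 * sqrt(4 / 13 + 13 * (3 * sqrt(5) / 16 + 17 / 11)^2 / 12) / 16)) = -0.12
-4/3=-1.33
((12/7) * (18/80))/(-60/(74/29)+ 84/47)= -5217/293860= -0.02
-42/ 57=-14/ 19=-0.74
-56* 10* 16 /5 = -1792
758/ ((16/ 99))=37521/ 8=4690.12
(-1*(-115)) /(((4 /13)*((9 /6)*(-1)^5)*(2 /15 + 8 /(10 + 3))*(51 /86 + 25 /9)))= -37606725 /380914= -98.73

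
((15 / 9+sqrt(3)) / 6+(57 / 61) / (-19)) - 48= -52453 / 1098+sqrt(3) / 6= -47.48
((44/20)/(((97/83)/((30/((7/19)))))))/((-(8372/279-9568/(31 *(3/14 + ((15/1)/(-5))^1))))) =-1.09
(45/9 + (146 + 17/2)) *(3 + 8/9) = 11165/18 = 620.28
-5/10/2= -1/4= -0.25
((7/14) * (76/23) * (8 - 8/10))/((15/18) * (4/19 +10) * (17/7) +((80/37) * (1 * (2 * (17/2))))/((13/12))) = 262545192/1204915375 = 0.22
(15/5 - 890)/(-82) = 887/82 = 10.82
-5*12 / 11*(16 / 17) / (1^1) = -960 / 187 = -5.13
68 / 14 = 34 / 7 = 4.86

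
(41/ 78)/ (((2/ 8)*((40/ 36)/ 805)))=19803/ 13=1523.31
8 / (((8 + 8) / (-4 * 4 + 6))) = -5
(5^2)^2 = 625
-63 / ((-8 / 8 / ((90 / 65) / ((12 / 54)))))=5103 / 13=392.54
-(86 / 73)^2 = -7396 / 5329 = -1.39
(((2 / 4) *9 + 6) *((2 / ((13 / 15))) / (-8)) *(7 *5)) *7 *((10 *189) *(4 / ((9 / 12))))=-97240500 / 13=-7480038.46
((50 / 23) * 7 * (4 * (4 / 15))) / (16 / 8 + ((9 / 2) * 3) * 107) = 2240 / 199617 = 0.01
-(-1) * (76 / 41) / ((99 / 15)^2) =1900 / 44649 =0.04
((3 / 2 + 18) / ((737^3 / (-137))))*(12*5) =-160290 / 400315553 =-0.00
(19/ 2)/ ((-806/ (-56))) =266/ 403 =0.66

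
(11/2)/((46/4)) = 11/23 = 0.48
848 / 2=424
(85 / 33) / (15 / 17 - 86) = -1445 / 47751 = -0.03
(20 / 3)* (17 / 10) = 34 / 3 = 11.33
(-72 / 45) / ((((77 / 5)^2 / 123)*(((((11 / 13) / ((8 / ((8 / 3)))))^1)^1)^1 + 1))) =-19188 / 29645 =-0.65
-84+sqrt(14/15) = -84+sqrt(210)/15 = -83.03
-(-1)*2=2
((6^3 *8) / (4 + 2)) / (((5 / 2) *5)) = 576 / 25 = 23.04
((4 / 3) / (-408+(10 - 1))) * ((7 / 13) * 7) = -28 / 2223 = -0.01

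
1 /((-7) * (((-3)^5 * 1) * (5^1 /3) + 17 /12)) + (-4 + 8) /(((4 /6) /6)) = 1220448 /33901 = 36.00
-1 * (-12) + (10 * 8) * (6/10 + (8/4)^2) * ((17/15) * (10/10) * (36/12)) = 6316/5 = 1263.20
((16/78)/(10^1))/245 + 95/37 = 4538773/1767675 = 2.57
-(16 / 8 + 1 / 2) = -5 / 2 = -2.50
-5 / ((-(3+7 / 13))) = 65 / 46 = 1.41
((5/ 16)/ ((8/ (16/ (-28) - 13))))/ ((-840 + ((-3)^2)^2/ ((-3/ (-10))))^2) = -0.00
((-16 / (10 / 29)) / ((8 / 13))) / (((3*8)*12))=-377 / 1440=-0.26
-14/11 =-1.27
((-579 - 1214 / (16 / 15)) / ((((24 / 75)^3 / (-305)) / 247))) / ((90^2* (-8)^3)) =-951.91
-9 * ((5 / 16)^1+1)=-189 / 16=-11.81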